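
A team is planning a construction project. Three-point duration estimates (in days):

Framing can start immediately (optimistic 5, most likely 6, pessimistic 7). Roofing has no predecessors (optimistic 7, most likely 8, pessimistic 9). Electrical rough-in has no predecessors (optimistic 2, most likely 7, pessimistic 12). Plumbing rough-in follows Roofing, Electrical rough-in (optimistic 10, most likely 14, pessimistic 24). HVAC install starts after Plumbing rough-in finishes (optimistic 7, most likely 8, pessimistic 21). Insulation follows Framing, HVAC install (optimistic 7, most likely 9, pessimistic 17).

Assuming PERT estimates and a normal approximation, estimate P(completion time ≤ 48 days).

0.911

te_Framing = (5 + 4·6 + 7)/6 = 36/6 = 6; σ²_Framing = ((7−5)/6)² = 0.111
te_Roofing = (7 + 4·8 + 9)/6 = 48/6 = 8; σ²_Roofing = ((9−7)/6)² = 0.111
te_Electrical rough-in = (2 + 4·7 + 12)/6 = 42/6 = 7; σ²_Electrical rough-in = ((12−2)/6)² = 2.778
te_Plumbing rough-in = (10 + 4·14 + 24)/6 = 90/6 = 15; σ²_Plumbing rough-in = ((24−10)/6)² = 5.444
te_HVAC install = (7 + 4·8 + 21)/6 = 60/6 = 10; σ²_HVAC install = ((21−7)/6)² = 5.444
te_Insulation = (7 + 4·9 + 17)/6 = 60/6 = 10; σ²_Insulation = ((17−7)/6)² = 2.778

Forward pass:
ES_Framing = 0; EF_Framing = 6
ES_Roofing = 0; EF_Roofing = 8
ES_Electrical rough-in = 0; EF_Electrical rough-in = 7
ES_Plumbing rough-in = max(EF_Roofing=8, EF_Electrical rough-in=7) = 8; EF_Plumbing rough-in = 8+15 = 23
ES_HVAC install = 23; EF_HVAC install = 23+10 = 33
ES_Insulation = max(EF_Framing=6, EF_HVAC install=33) = 33; EF_Insulation = 33+10 = 43
Expected project duration μ = 43 days. Critical path: Roofing → Plumbing rough-in → HVAC install → Insulation.

Variance along critical path = 0.111 + 5.444 + 5.444 + 2.778 = 13.778; σ = √13.778 = 3.712 days.
Z = (48 − 43) / 3.712 = 1.347
P(T ≤ 48) = Φ(1.347) ≈ 0.911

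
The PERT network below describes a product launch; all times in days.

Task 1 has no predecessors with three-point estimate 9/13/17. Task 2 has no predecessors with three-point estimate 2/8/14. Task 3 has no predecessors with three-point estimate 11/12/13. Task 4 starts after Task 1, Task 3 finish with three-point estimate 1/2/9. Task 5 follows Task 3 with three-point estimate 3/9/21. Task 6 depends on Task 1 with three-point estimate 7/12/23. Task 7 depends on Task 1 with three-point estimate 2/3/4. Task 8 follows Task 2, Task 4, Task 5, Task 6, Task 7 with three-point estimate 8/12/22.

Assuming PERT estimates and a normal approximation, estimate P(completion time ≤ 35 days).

te_Task 1 = (9 + 4·13 + 17)/6 = 78/6 = 13; σ²_Task 1 = ((17−9)/6)² = 1.778
te_Task 2 = (2 + 4·8 + 14)/6 = 48/6 = 8; σ²_Task 2 = ((14−2)/6)² = 4.000
te_Task 3 = (11 + 4·12 + 13)/6 = 72/6 = 12; σ²_Task 3 = ((13−11)/6)² = 0.111
te_Task 4 = (1 + 4·2 + 9)/6 = 18/6 = 3; σ²_Task 4 = ((9−1)/6)² = 1.778
te_Task 5 = (3 + 4·9 + 21)/6 = 60/6 = 10; σ²_Task 5 = ((21−3)/6)² = 9.000
te_Task 6 = (7 + 4·12 + 23)/6 = 78/6 = 13; σ²_Task 6 = ((23−7)/6)² = 7.111
te_Task 7 = (2 + 4·3 + 4)/6 = 18/6 = 3; σ²_Task 7 = ((4−2)/6)² = 0.111
te_Task 8 = (8 + 4·12 + 22)/6 = 78/6 = 13; σ²_Task 8 = ((22−8)/6)² = 5.444

Forward pass:
ES_Task 1 = 0; EF_Task 1 = 13
ES_Task 2 = 0; EF_Task 2 = 8
ES_Task 3 = 0; EF_Task 3 = 12
ES_Task 4 = max(EF_Task 1=13, EF_Task 3=12) = 13; EF_Task 4 = 13+3 = 16
ES_Task 5 = 12; EF_Task 5 = 12+10 = 22
ES_Task 6 = 13; EF_Task 6 = 13+13 = 26
ES_Task 7 = 13; EF_Task 7 = 13+3 = 16
ES_Task 8 = max(EF_Task 2=8, EF_Task 4=16, EF_Task 5=22, EF_Task 6=26, EF_Task 7=16) = 26; EF_Task 8 = 26+13 = 39
Expected project duration μ = 39 days. Critical path: Task 1 → Task 6 → Task 8.

Variance along critical path = 1.778 + 7.111 + 5.444 = 14.333; σ = √14.333 = 3.786 days.
Z = (35 − 39) / 3.786 = -1.057
P(T ≤ 35) = Φ(-1.057) ≈ 0.145

0.145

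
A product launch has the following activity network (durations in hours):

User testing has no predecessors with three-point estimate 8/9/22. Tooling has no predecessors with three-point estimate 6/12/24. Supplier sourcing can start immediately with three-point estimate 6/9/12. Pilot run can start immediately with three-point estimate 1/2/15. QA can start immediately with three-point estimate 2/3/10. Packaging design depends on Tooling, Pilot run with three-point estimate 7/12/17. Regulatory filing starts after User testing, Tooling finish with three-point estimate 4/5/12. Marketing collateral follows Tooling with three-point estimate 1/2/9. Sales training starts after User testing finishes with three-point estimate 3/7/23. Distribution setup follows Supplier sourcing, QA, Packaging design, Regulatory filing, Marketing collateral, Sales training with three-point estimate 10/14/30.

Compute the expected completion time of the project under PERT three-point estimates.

te_User testing = (8 + 4·9 + 22)/6 = 66/6 = 11
te_Tooling = (6 + 4·12 + 24)/6 = 78/6 = 13
te_Supplier sourcing = (6 + 4·9 + 12)/6 = 54/6 = 9
te_Pilot run = (1 + 4·2 + 15)/6 = 24/6 = 4
te_QA = (2 + 4·3 + 10)/6 = 24/6 = 4
te_Packaging design = (7 + 4·12 + 17)/6 = 72/6 = 12
te_Regulatory filing = (4 + 4·5 + 12)/6 = 36/6 = 6
te_Marketing collateral = (1 + 4·2 + 9)/6 = 18/6 = 3
te_Sales training = (3 + 4·7 + 23)/6 = 54/6 = 9
te_Distribution setup = (10 + 4·14 + 30)/6 = 96/6 = 16

Forward pass:
ES_User testing = 0; EF_User testing = 11
ES_Tooling = 0; EF_Tooling = 13
ES_Supplier sourcing = 0; EF_Supplier sourcing = 9
ES_Pilot run = 0; EF_Pilot run = 4
ES_QA = 0; EF_QA = 4
ES_Packaging design = max(EF_Tooling=13, EF_Pilot run=4) = 13; EF_Packaging design = 13+12 = 25
ES_Regulatory filing = max(EF_User testing=11, EF_Tooling=13) = 13; EF_Regulatory filing = 13+6 = 19
ES_Marketing collateral = 13; EF_Marketing collateral = 13+3 = 16
ES_Sales training = 11; EF_Sales training = 11+9 = 20
ES_Distribution setup = max(EF_Supplier sourcing=9, EF_QA=4, EF_Packaging design=25, EF_Regulatory filing=19, EF_Marketing collateral=16, EF_Sales training=20) = 25; EF_Distribution setup = 25+16 = 41
Expected project duration μ = 41 hours. Critical path: Tooling → Packaging design → Distribution setup.

41 hours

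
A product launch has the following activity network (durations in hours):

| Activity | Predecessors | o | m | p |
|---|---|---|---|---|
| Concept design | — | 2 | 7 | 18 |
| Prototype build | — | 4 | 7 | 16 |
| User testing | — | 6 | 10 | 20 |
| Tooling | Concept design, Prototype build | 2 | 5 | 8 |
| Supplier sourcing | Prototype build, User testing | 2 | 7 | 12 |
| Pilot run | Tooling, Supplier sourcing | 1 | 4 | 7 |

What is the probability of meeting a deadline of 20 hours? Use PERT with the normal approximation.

0.255

te_Concept design = (2 + 4·7 + 18)/6 = 48/6 = 8; σ²_Concept design = ((18−2)/6)² = 7.111
te_Prototype build = (4 + 4·7 + 16)/6 = 48/6 = 8; σ²_Prototype build = ((16−4)/6)² = 4.000
te_User testing = (6 + 4·10 + 20)/6 = 66/6 = 11; σ²_User testing = ((20−6)/6)² = 5.444
te_Tooling = (2 + 4·5 + 8)/6 = 30/6 = 5; σ²_Tooling = ((8−2)/6)² = 1.000
te_Supplier sourcing = (2 + 4·7 + 12)/6 = 42/6 = 7; σ²_Supplier sourcing = ((12−2)/6)² = 2.778
te_Pilot run = (1 + 4·4 + 7)/6 = 24/6 = 4; σ²_Pilot run = ((7−1)/6)² = 1.000

Forward pass:
ES_Concept design = 0; EF_Concept design = 8
ES_Prototype build = 0; EF_Prototype build = 8
ES_User testing = 0; EF_User testing = 11
ES_Tooling = max(EF_Concept design=8, EF_Prototype build=8) = 8; EF_Tooling = 8+5 = 13
ES_Supplier sourcing = max(EF_Prototype build=8, EF_User testing=11) = 11; EF_Supplier sourcing = 11+7 = 18
ES_Pilot run = max(EF_Tooling=13, EF_Supplier sourcing=18) = 18; EF_Pilot run = 18+4 = 22
Expected project duration μ = 22 hours. Critical path: User testing → Supplier sourcing → Pilot run.

Variance along critical path = 5.444 + 2.778 + 1.000 = 9.222; σ = √9.222 = 3.037 hours.
Z = (20 − 22) / 3.037 = -0.659
P(T ≤ 20) = Φ(-0.659) ≈ 0.255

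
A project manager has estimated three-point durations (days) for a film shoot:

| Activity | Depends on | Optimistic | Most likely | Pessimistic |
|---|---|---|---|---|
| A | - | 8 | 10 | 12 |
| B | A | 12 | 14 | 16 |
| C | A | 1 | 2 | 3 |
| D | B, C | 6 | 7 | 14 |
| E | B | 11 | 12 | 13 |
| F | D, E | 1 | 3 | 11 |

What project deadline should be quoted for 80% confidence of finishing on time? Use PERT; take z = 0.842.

te_A = (8 + 4·10 + 12)/6 = 60/6 = 10; σ²_A = ((12−8)/6)² = 0.444
te_B = (12 + 4·14 + 16)/6 = 84/6 = 14; σ²_B = ((16−12)/6)² = 0.444
te_C = (1 + 4·2 + 3)/6 = 12/6 = 2; σ²_C = ((3−1)/6)² = 0.111
te_D = (6 + 4·7 + 14)/6 = 48/6 = 8; σ²_D = ((14−6)/6)² = 1.778
te_E = (11 + 4·12 + 13)/6 = 72/6 = 12; σ²_E = ((13−11)/6)² = 0.111
te_F = (1 + 4·3 + 11)/6 = 24/6 = 4; σ²_F = ((11−1)/6)² = 2.778

Forward pass:
ES_A = 0; EF_A = 10
ES_B = 10; EF_B = 10+14 = 24
ES_C = 10; EF_C = 10+2 = 12
ES_D = max(EF_B=24, EF_C=12) = 24; EF_D = 24+8 = 32
ES_E = 24; EF_E = 24+12 = 36
ES_F = max(EF_D=32, EF_E=36) = 36; EF_F = 36+4 = 40
Expected project duration μ = 40 days. Critical path: A → B → E → F.

Variance along critical path = 0.444 + 0.444 + 0.111 + 2.778 = 3.778; σ = 1.944 days.
D = μ + z·σ = 40 + 0.842·1.944 = 41.6 days

41.6 days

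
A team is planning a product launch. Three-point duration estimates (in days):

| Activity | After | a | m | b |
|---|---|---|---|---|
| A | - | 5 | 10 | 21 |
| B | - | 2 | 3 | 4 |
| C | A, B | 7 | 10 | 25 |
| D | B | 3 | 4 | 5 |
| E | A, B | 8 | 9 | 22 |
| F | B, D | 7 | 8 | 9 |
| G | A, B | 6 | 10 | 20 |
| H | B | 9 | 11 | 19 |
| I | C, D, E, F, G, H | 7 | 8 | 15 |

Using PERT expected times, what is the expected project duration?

te_A = (5 + 4·10 + 21)/6 = 66/6 = 11
te_B = (2 + 4·3 + 4)/6 = 18/6 = 3
te_C = (7 + 4·10 + 25)/6 = 72/6 = 12
te_D = (3 + 4·4 + 5)/6 = 24/6 = 4
te_E = (8 + 4·9 + 22)/6 = 66/6 = 11
te_F = (7 + 4·8 + 9)/6 = 48/6 = 8
te_G = (6 + 4·10 + 20)/6 = 66/6 = 11
te_H = (9 + 4·11 + 19)/6 = 72/6 = 12
te_I = (7 + 4·8 + 15)/6 = 54/6 = 9

Forward pass:
ES_A = 0; EF_A = 11
ES_B = 0; EF_B = 3
ES_C = max(EF_A=11, EF_B=3) = 11; EF_C = 11+12 = 23
ES_D = 3; EF_D = 3+4 = 7
ES_E = max(EF_A=11, EF_B=3) = 11; EF_E = 11+11 = 22
ES_F = max(EF_B=3, EF_D=7) = 7; EF_F = 7+8 = 15
ES_G = max(EF_A=11, EF_B=3) = 11; EF_G = 11+11 = 22
ES_H = 3; EF_H = 3+12 = 15
ES_I = max(EF_C=23, EF_D=7, EF_E=22, EF_F=15, EF_G=22, EF_H=15) = 23; EF_I = 23+9 = 32
Expected project duration μ = 32 days. Critical path: A → C → I.

32 days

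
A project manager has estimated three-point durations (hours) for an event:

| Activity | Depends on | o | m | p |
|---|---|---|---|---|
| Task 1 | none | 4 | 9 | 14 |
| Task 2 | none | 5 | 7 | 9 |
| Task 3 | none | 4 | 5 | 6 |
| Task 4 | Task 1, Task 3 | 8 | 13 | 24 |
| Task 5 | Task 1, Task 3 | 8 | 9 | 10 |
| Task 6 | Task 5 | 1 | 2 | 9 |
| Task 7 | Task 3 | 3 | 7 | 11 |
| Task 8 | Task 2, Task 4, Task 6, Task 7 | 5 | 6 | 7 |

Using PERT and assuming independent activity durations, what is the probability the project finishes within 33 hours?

te_Task 1 = (4 + 4·9 + 14)/6 = 54/6 = 9; σ²_Task 1 = ((14−4)/6)² = 2.778
te_Task 2 = (5 + 4·7 + 9)/6 = 42/6 = 7; σ²_Task 2 = ((9−5)/6)² = 0.444
te_Task 3 = (4 + 4·5 + 6)/6 = 30/6 = 5; σ²_Task 3 = ((6−4)/6)² = 0.111
te_Task 4 = (8 + 4·13 + 24)/6 = 84/6 = 14; σ²_Task 4 = ((24−8)/6)² = 7.111
te_Task 5 = (8 + 4·9 + 10)/6 = 54/6 = 9; σ²_Task 5 = ((10−8)/6)² = 0.111
te_Task 6 = (1 + 4·2 + 9)/6 = 18/6 = 3; σ²_Task 6 = ((9−1)/6)² = 1.778
te_Task 7 = (3 + 4·7 + 11)/6 = 42/6 = 7; σ²_Task 7 = ((11−3)/6)² = 1.778
te_Task 8 = (5 + 4·6 + 7)/6 = 36/6 = 6; σ²_Task 8 = ((7−5)/6)² = 0.111

Forward pass:
ES_Task 1 = 0; EF_Task 1 = 9
ES_Task 2 = 0; EF_Task 2 = 7
ES_Task 3 = 0; EF_Task 3 = 5
ES_Task 4 = max(EF_Task 1=9, EF_Task 3=5) = 9; EF_Task 4 = 9+14 = 23
ES_Task 5 = max(EF_Task 1=9, EF_Task 3=5) = 9; EF_Task 5 = 9+9 = 18
ES_Task 6 = 18; EF_Task 6 = 18+3 = 21
ES_Task 7 = 5; EF_Task 7 = 5+7 = 12
ES_Task 8 = max(EF_Task 2=7, EF_Task 4=23, EF_Task 6=21, EF_Task 7=12) = 23; EF_Task 8 = 23+6 = 29
Expected project duration μ = 29 hours. Critical path: Task 1 → Task 4 → Task 8.

Variance along critical path = 2.778 + 7.111 + 0.111 = 10.000; σ = √10.000 = 3.162 hours.
Z = (33 − 29) / 3.162 = 1.265
P(T ≤ 33) = Φ(1.265) ≈ 0.897

0.897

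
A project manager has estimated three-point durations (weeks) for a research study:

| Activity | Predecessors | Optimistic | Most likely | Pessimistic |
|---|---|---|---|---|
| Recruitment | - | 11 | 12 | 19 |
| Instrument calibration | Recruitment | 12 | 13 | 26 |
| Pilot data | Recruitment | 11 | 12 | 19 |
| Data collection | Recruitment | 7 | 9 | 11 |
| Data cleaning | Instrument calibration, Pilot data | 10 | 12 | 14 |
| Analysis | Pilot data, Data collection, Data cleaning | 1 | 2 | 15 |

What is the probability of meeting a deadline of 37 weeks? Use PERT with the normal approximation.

0.027

te_Recruitment = (11 + 4·12 + 19)/6 = 78/6 = 13; σ²_Recruitment = ((19−11)/6)² = 1.778
te_Instrument calibration = (12 + 4·13 + 26)/6 = 90/6 = 15; σ²_Instrument calibration = ((26−12)/6)² = 5.444
te_Pilot data = (11 + 4·12 + 19)/6 = 78/6 = 13; σ²_Pilot data = ((19−11)/6)² = 1.778
te_Data collection = (7 + 4·9 + 11)/6 = 54/6 = 9; σ²_Data collection = ((11−7)/6)² = 0.444
te_Data cleaning = (10 + 4·12 + 14)/6 = 72/6 = 12; σ²_Data cleaning = ((14−10)/6)² = 0.444
te_Analysis = (1 + 4·2 + 15)/6 = 24/6 = 4; σ²_Analysis = ((15−1)/6)² = 5.444

Forward pass:
ES_Recruitment = 0; EF_Recruitment = 13
ES_Instrument calibration = 13; EF_Instrument calibration = 13+15 = 28
ES_Pilot data = 13; EF_Pilot data = 13+13 = 26
ES_Data collection = 13; EF_Data collection = 13+9 = 22
ES_Data cleaning = max(EF_Instrument calibration=28, EF_Pilot data=26) = 28; EF_Data cleaning = 28+12 = 40
ES_Analysis = max(EF_Pilot data=26, EF_Data collection=22, EF_Data cleaning=40) = 40; EF_Analysis = 40+4 = 44
Expected project duration μ = 44 weeks. Critical path: Recruitment → Instrument calibration → Data cleaning → Analysis.

Variance along critical path = 1.778 + 5.444 + 0.444 + 5.444 = 13.111; σ = √13.111 = 3.621 weeks.
Z = (37 − 44) / 3.621 = -1.933
P(T ≤ 37) = Φ(-1.933) ≈ 0.027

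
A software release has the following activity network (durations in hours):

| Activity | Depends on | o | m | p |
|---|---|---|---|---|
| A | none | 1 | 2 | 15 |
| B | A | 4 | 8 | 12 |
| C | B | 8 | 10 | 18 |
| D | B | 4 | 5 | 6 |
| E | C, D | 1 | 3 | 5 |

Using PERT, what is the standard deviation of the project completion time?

te_A = (1 + 4·2 + 15)/6 = 24/6 = 4; σ²_A = ((15−1)/6)² = 5.444
te_B = (4 + 4·8 + 12)/6 = 48/6 = 8; σ²_B = ((12−4)/6)² = 1.778
te_C = (8 + 4·10 + 18)/6 = 66/6 = 11; σ²_C = ((18−8)/6)² = 2.778
te_D = (4 + 4·5 + 6)/6 = 30/6 = 5; σ²_D = ((6−4)/6)² = 0.111
te_E = (1 + 4·3 + 5)/6 = 18/6 = 3; σ²_E = ((5−1)/6)² = 0.444

Forward pass:
ES_A = 0; EF_A = 4
ES_B = 4; EF_B = 4+8 = 12
ES_C = 12; EF_C = 12+11 = 23
ES_D = 12; EF_D = 12+5 = 17
ES_E = max(EF_C=23, EF_D=17) = 23; EF_E = 23+3 = 26
Expected project duration μ = 26 hours. Critical path: A → B → C → E.

Variance along critical path = 5.444 + 1.778 + 2.778 + 0.444 = 10.444
σ = √10.444 = 3.232 hours

3.23 hours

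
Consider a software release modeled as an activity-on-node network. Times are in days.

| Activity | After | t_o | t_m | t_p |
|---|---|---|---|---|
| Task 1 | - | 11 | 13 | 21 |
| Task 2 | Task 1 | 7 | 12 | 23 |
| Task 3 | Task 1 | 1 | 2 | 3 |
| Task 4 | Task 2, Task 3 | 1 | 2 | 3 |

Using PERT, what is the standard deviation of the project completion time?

te_Task 1 = (11 + 4·13 + 21)/6 = 84/6 = 14; σ²_Task 1 = ((21−11)/6)² = 2.778
te_Task 2 = (7 + 4·12 + 23)/6 = 78/6 = 13; σ²_Task 2 = ((23−7)/6)² = 7.111
te_Task 3 = (1 + 4·2 + 3)/6 = 12/6 = 2; σ²_Task 3 = ((3−1)/6)² = 0.111
te_Task 4 = (1 + 4·2 + 3)/6 = 12/6 = 2; σ²_Task 4 = ((3−1)/6)² = 0.111

Forward pass:
ES_Task 1 = 0; EF_Task 1 = 14
ES_Task 2 = 14; EF_Task 2 = 14+13 = 27
ES_Task 3 = 14; EF_Task 3 = 14+2 = 16
ES_Task 4 = max(EF_Task 2=27, EF_Task 3=16) = 27; EF_Task 4 = 27+2 = 29
Expected project duration μ = 29 days. Critical path: Task 1 → Task 2 → Task 4.

Variance along critical path = 2.778 + 7.111 + 0.111 = 10.000
σ = √10.000 = 3.162 days

3.16 days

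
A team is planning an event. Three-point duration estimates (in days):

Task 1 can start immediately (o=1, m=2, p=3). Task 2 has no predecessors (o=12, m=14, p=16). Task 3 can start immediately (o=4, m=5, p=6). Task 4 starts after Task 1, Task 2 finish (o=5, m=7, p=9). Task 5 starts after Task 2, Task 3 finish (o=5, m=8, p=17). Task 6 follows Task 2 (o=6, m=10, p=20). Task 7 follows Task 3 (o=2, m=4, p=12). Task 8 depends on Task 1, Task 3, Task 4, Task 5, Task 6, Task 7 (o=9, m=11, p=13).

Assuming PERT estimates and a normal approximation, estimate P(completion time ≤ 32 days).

0.056

te_Task 1 = (1 + 4·2 + 3)/6 = 12/6 = 2; σ²_Task 1 = ((3−1)/6)² = 0.111
te_Task 2 = (12 + 4·14 + 16)/6 = 84/6 = 14; σ²_Task 2 = ((16−12)/6)² = 0.444
te_Task 3 = (4 + 4·5 + 6)/6 = 30/6 = 5; σ²_Task 3 = ((6−4)/6)² = 0.111
te_Task 4 = (5 + 4·7 + 9)/6 = 42/6 = 7; σ²_Task 4 = ((9−5)/6)² = 0.444
te_Task 5 = (5 + 4·8 + 17)/6 = 54/6 = 9; σ²_Task 5 = ((17−5)/6)² = 4.000
te_Task 6 = (6 + 4·10 + 20)/6 = 66/6 = 11; σ²_Task 6 = ((20−6)/6)² = 5.444
te_Task 7 = (2 + 4·4 + 12)/6 = 30/6 = 5; σ²_Task 7 = ((12−2)/6)² = 2.778
te_Task 8 = (9 + 4·11 + 13)/6 = 66/6 = 11; σ²_Task 8 = ((13−9)/6)² = 0.444

Forward pass:
ES_Task 1 = 0; EF_Task 1 = 2
ES_Task 2 = 0; EF_Task 2 = 14
ES_Task 3 = 0; EF_Task 3 = 5
ES_Task 4 = max(EF_Task 1=2, EF_Task 2=14) = 14; EF_Task 4 = 14+7 = 21
ES_Task 5 = max(EF_Task 2=14, EF_Task 3=5) = 14; EF_Task 5 = 14+9 = 23
ES_Task 6 = 14; EF_Task 6 = 14+11 = 25
ES_Task 7 = 5; EF_Task 7 = 5+5 = 10
ES_Task 8 = max(EF_Task 1=2, EF_Task 3=5, EF_Task 4=21, EF_Task 5=23, EF_Task 6=25, EF_Task 7=10) = 25; EF_Task 8 = 25+11 = 36
Expected project duration μ = 36 days. Critical path: Task 2 → Task 6 → Task 8.

Variance along critical path = 0.444 + 5.444 + 0.444 = 6.333; σ = √6.333 = 2.517 days.
Z = (32 − 36) / 2.517 = -1.589
P(T ≤ 32) = Φ(-1.589) ≈ 0.056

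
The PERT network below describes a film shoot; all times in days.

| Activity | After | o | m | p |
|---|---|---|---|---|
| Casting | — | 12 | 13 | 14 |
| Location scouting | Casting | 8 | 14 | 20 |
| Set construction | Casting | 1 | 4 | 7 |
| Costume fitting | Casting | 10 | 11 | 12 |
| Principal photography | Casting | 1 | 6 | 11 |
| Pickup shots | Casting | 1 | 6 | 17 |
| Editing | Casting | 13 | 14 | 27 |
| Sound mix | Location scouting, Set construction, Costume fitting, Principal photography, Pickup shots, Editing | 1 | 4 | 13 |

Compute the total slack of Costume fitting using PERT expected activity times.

5 days

te_Casting = (12 + 4·13 + 14)/6 = 78/6 = 13
te_Location scouting = (8 + 4·14 + 20)/6 = 84/6 = 14
te_Set construction = (1 + 4·4 + 7)/6 = 24/6 = 4
te_Costume fitting = (10 + 4·11 + 12)/6 = 66/6 = 11
te_Principal photography = (1 + 4·6 + 11)/6 = 36/6 = 6
te_Pickup shots = (1 + 4·6 + 17)/6 = 42/6 = 7
te_Editing = (13 + 4·14 + 27)/6 = 96/6 = 16
te_Sound mix = (1 + 4·4 + 13)/6 = 30/6 = 5

Forward pass:
ES_Casting = 0; EF_Casting = 13
ES_Location scouting = 13; EF_Location scouting = 13+14 = 27
ES_Set construction = 13; EF_Set construction = 13+4 = 17
ES_Costume fitting = 13; EF_Costume fitting = 13+11 = 24
ES_Principal photography = 13; EF_Principal photography = 13+6 = 19
ES_Pickup shots = 13; EF_Pickup shots = 13+7 = 20
ES_Editing = 13; EF_Editing = 13+16 = 29
ES_Sound mix = max(EF_Location scouting=27, EF_Set construction=17, EF_Costume fitting=24, EF_Principal photography=19, EF_Pickup shots=20, EF_Editing=29) = 29; EF_Sound mix = 29+5 = 34
Expected project duration μ = 34 days. Critical path: Casting → Editing → Sound mix.

Backward pass:
LF_Sound mix = 34; LS_Sound mix = 34−5 = 29
LF_Editing = LS_Sound mix = 29; LS_Editing = 29−16 = 13
LF_Pickup shots = LS_Sound mix = 29; LS_Pickup shots = 29−7 = 22
LF_Principal photography = LS_Sound mix = 29; LS_Principal photography = 29−6 = 23
LF_Costume fitting = LS_Sound mix = 29; LS_Costume fitting = 29−11 = 18
LF_Set construction = LS_Sound mix = 29; LS_Set construction = 29−4 = 25
LF_Location scouting = LS_Sound mix = 29; LS_Location scouting = 29−14 = 15
LF_Casting = min(LS_Location scouting=15, LS_Set construction=25, LS_Costume fitting=18, LS_Principal photography=23, LS_Pickup shots=22, LS_Editing=13) = 13; LS_Casting = 13−13 = 0
Slack_Costume fitting = LS_Costume fitting − ES_Costume fitting = 18 − 13 = 5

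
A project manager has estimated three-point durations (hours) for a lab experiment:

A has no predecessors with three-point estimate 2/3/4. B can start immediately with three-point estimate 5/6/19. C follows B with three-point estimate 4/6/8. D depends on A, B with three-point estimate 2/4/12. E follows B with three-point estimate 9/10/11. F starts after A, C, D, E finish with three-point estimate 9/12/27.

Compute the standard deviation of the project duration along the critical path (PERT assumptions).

3.82 hours

te_A = (2 + 4·3 + 4)/6 = 18/6 = 3; σ²_A = ((4−2)/6)² = 0.111
te_B = (5 + 4·6 + 19)/6 = 48/6 = 8; σ²_B = ((19−5)/6)² = 5.444
te_C = (4 + 4·6 + 8)/6 = 36/6 = 6; σ²_C = ((8−4)/6)² = 0.444
te_D = (2 + 4·4 + 12)/6 = 30/6 = 5; σ²_D = ((12−2)/6)² = 2.778
te_E = (9 + 4·10 + 11)/6 = 60/6 = 10; σ²_E = ((11−9)/6)² = 0.111
te_F = (9 + 4·12 + 27)/6 = 84/6 = 14; σ²_F = ((27−9)/6)² = 9.000

Forward pass:
ES_A = 0; EF_A = 3
ES_B = 0; EF_B = 8
ES_C = 8; EF_C = 8+6 = 14
ES_D = max(EF_A=3, EF_B=8) = 8; EF_D = 8+5 = 13
ES_E = 8; EF_E = 8+10 = 18
ES_F = max(EF_A=3, EF_C=14, EF_D=13, EF_E=18) = 18; EF_F = 18+14 = 32
Expected project duration μ = 32 hours. Critical path: B → E → F.

Variance along critical path = 5.444 + 0.111 + 9.000 = 14.556
σ = √14.556 = 3.815 hours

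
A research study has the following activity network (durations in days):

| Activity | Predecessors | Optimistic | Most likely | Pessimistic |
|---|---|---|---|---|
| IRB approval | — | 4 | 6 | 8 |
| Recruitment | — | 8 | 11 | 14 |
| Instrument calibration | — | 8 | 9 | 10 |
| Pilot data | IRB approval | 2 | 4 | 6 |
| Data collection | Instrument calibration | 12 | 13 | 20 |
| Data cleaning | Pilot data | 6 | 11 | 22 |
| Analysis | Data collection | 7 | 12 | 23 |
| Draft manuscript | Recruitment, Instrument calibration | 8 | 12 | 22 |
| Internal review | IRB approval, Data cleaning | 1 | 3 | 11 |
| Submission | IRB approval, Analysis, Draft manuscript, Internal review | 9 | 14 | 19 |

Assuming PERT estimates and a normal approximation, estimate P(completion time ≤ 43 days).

0.021

te_IRB approval = (4 + 4·6 + 8)/6 = 36/6 = 6; σ²_IRB approval = ((8−4)/6)² = 0.444
te_Recruitment = (8 + 4·11 + 14)/6 = 66/6 = 11; σ²_Recruitment = ((14−8)/6)² = 1.000
te_Instrument calibration = (8 + 4·9 + 10)/6 = 54/6 = 9; σ²_Instrument calibration = ((10−8)/6)² = 0.111
te_Pilot data = (2 + 4·4 + 6)/6 = 24/6 = 4; σ²_Pilot data = ((6−2)/6)² = 0.444
te_Data collection = (12 + 4·13 + 20)/6 = 84/6 = 14; σ²_Data collection = ((20−12)/6)² = 1.778
te_Data cleaning = (6 + 4·11 + 22)/6 = 72/6 = 12; σ²_Data cleaning = ((22−6)/6)² = 7.111
te_Analysis = (7 + 4·12 + 23)/6 = 78/6 = 13; σ²_Analysis = ((23−7)/6)² = 7.111
te_Draft manuscript = (8 + 4·12 + 22)/6 = 78/6 = 13; σ²_Draft manuscript = ((22−8)/6)² = 5.444
te_Internal review = (1 + 4·3 + 11)/6 = 24/6 = 4; σ²_Internal review = ((11−1)/6)² = 2.778
te_Submission = (9 + 4·14 + 19)/6 = 84/6 = 14; σ²_Submission = ((19−9)/6)² = 2.778

Forward pass:
ES_IRB approval = 0; EF_IRB approval = 6
ES_Recruitment = 0; EF_Recruitment = 11
ES_Instrument calibration = 0; EF_Instrument calibration = 9
ES_Pilot data = 6; EF_Pilot data = 6+4 = 10
ES_Data collection = 9; EF_Data collection = 9+14 = 23
ES_Data cleaning = 10; EF_Data cleaning = 10+12 = 22
ES_Analysis = 23; EF_Analysis = 23+13 = 36
ES_Draft manuscript = max(EF_Recruitment=11, EF_Instrument calibration=9) = 11; EF_Draft manuscript = 11+13 = 24
ES_Internal review = max(EF_IRB approval=6, EF_Data cleaning=22) = 22; EF_Internal review = 22+4 = 26
ES_Submission = max(EF_IRB approval=6, EF_Analysis=36, EF_Draft manuscript=24, EF_Internal review=26) = 36; EF_Submission = 36+14 = 50
Expected project duration μ = 50 days. Critical path: Instrument calibration → Data collection → Analysis → Submission.

Variance along critical path = 0.111 + 1.778 + 7.111 + 2.778 = 11.778; σ = √11.778 = 3.432 days.
Z = (43 − 50) / 3.432 = -2.040
P(T ≤ 43) = Φ(-2.040) ≈ 0.021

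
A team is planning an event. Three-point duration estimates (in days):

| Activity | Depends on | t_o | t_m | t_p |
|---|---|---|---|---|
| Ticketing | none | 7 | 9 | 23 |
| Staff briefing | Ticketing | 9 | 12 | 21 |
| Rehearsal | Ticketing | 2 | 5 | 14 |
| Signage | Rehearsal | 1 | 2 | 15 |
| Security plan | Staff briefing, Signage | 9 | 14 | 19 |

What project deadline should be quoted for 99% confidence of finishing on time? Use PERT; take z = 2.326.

46.7 days

te_Ticketing = (7 + 4·9 + 23)/6 = 66/6 = 11; σ²_Ticketing = ((23−7)/6)² = 7.111
te_Staff briefing = (9 + 4·12 + 21)/6 = 78/6 = 13; σ²_Staff briefing = ((21−9)/6)² = 4.000
te_Rehearsal = (2 + 4·5 + 14)/6 = 36/6 = 6; σ²_Rehearsal = ((14−2)/6)² = 4.000
te_Signage = (1 + 4·2 + 15)/6 = 24/6 = 4; σ²_Signage = ((15−1)/6)² = 5.444
te_Security plan = (9 + 4·14 + 19)/6 = 84/6 = 14; σ²_Security plan = ((19−9)/6)² = 2.778

Forward pass:
ES_Ticketing = 0; EF_Ticketing = 11
ES_Staff briefing = 11; EF_Staff briefing = 11+13 = 24
ES_Rehearsal = 11; EF_Rehearsal = 11+6 = 17
ES_Signage = 17; EF_Signage = 17+4 = 21
ES_Security plan = max(EF_Staff briefing=24, EF_Signage=21) = 24; EF_Security plan = 24+14 = 38
Expected project duration μ = 38 days. Critical path: Ticketing → Staff briefing → Security plan.

Variance along critical path = 7.111 + 4.000 + 2.778 = 13.889; σ = 3.727 days.
D = μ + z·σ = 38 + 2.326·3.727 = 46.7 days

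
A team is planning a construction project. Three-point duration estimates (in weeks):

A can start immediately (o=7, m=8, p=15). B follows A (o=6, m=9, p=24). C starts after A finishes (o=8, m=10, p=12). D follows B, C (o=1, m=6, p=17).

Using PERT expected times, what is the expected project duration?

te_A = (7 + 4·8 + 15)/6 = 54/6 = 9
te_B = (6 + 4·9 + 24)/6 = 66/6 = 11
te_C = (8 + 4·10 + 12)/6 = 60/6 = 10
te_D = (1 + 4·6 + 17)/6 = 42/6 = 7

Forward pass:
ES_A = 0; EF_A = 9
ES_B = 9; EF_B = 9+11 = 20
ES_C = 9; EF_C = 9+10 = 19
ES_D = max(EF_B=20, EF_C=19) = 20; EF_D = 20+7 = 27
Expected project duration μ = 27 weeks. Critical path: A → B → D.

27 weeks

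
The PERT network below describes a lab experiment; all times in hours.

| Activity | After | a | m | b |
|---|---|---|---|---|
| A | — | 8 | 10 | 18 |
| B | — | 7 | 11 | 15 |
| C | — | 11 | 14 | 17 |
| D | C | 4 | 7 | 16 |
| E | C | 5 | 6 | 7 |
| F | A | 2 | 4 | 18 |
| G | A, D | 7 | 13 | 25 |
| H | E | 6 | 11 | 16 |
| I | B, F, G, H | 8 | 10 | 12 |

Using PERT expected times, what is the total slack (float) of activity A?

te_A = (8 + 4·10 + 18)/6 = 66/6 = 11
te_B = (7 + 4·11 + 15)/6 = 66/6 = 11
te_C = (11 + 4·14 + 17)/6 = 84/6 = 14
te_D = (4 + 4·7 + 16)/6 = 48/6 = 8
te_E = (5 + 4·6 + 7)/6 = 36/6 = 6
te_F = (2 + 4·4 + 18)/6 = 36/6 = 6
te_G = (7 + 4·13 + 25)/6 = 84/6 = 14
te_H = (6 + 4·11 + 16)/6 = 66/6 = 11
te_I = (8 + 4·10 + 12)/6 = 60/6 = 10

Forward pass:
ES_A = 0; EF_A = 11
ES_B = 0; EF_B = 11
ES_C = 0; EF_C = 14
ES_D = 14; EF_D = 14+8 = 22
ES_E = 14; EF_E = 14+6 = 20
ES_F = 11; EF_F = 11+6 = 17
ES_G = max(EF_A=11, EF_D=22) = 22; EF_G = 22+14 = 36
ES_H = 20; EF_H = 20+11 = 31
ES_I = max(EF_B=11, EF_F=17, EF_G=36, EF_H=31) = 36; EF_I = 36+10 = 46
Expected project duration μ = 46 hours. Critical path: C → D → G → I.

Backward pass:
LF_I = 46; LS_I = 46−10 = 36
LF_H = LS_I = 36; LS_H = 36−11 = 25
LF_G = LS_I = 36; LS_G = 36−14 = 22
LF_F = LS_I = 36; LS_F = 36−6 = 30
LF_E = LS_H = 25; LS_E = 25−6 = 19
LF_D = LS_G = 22; LS_D = 22−8 = 14
LF_C = min(LS_D=14, LS_E=19) = 14; LS_C = 14−14 = 0
LF_B = LS_I = 36; LS_B = 36−11 = 25
LF_A = min(LS_F=30, LS_G=22) = 22; LS_A = 22−11 = 11
Slack_A = LS_A − ES_A = 11 − 0 = 11

11 hours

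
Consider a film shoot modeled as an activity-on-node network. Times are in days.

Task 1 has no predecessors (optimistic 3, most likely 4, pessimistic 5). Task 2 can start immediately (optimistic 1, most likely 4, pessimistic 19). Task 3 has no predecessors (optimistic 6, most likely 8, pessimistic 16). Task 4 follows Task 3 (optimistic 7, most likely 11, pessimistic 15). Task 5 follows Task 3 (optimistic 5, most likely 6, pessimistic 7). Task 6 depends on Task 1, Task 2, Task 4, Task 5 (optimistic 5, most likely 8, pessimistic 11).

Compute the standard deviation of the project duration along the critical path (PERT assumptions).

te_Task 1 = (3 + 4·4 + 5)/6 = 24/6 = 4; σ²_Task 1 = ((5−3)/6)² = 0.111
te_Task 2 = (1 + 4·4 + 19)/6 = 36/6 = 6; σ²_Task 2 = ((19−1)/6)² = 9.000
te_Task 3 = (6 + 4·8 + 16)/6 = 54/6 = 9; σ²_Task 3 = ((16−6)/6)² = 2.778
te_Task 4 = (7 + 4·11 + 15)/6 = 66/6 = 11; σ²_Task 4 = ((15−7)/6)² = 1.778
te_Task 5 = (5 + 4·6 + 7)/6 = 36/6 = 6; σ²_Task 5 = ((7−5)/6)² = 0.111
te_Task 6 = (5 + 4·8 + 11)/6 = 48/6 = 8; σ²_Task 6 = ((11−5)/6)² = 1.000

Forward pass:
ES_Task 1 = 0; EF_Task 1 = 4
ES_Task 2 = 0; EF_Task 2 = 6
ES_Task 3 = 0; EF_Task 3 = 9
ES_Task 4 = 9; EF_Task 4 = 9+11 = 20
ES_Task 5 = 9; EF_Task 5 = 9+6 = 15
ES_Task 6 = max(EF_Task 1=4, EF_Task 2=6, EF_Task 4=20, EF_Task 5=15) = 20; EF_Task 6 = 20+8 = 28
Expected project duration μ = 28 days. Critical path: Task 3 → Task 4 → Task 6.

Variance along critical path = 2.778 + 1.778 + 1.000 = 5.556
σ = √5.556 = 2.357 days

2.36 days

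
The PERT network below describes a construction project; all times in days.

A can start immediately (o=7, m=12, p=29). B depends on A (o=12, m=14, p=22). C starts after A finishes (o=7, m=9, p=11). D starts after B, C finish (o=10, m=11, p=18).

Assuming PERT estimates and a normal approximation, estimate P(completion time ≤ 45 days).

te_A = (7 + 4·12 + 29)/6 = 84/6 = 14; σ²_A = ((29−7)/6)² = 13.444
te_B = (12 + 4·14 + 22)/6 = 90/6 = 15; σ²_B = ((22−12)/6)² = 2.778
te_C = (7 + 4·9 + 11)/6 = 54/6 = 9; σ²_C = ((11−7)/6)² = 0.444
te_D = (10 + 4·11 + 18)/6 = 72/6 = 12; σ²_D = ((18−10)/6)² = 1.778

Forward pass:
ES_A = 0; EF_A = 14
ES_B = 14; EF_B = 14+15 = 29
ES_C = 14; EF_C = 14+9 = 23
ES_D = max(EF_B=29, EF_C=23) = 29; EF_D = 29+12 = 41
Expected project duration μ = 41 days. Critical path: A → B → D.

Variance along critical path = 13.444 + 2.778 + 1.778 = 18.000; σ = √18.000 = 4.243 days.
Z = (45 − 41) / 4.243 = 0.943
P(T ≤ 45) = Φ(0.943) ≈ 0.827

0.827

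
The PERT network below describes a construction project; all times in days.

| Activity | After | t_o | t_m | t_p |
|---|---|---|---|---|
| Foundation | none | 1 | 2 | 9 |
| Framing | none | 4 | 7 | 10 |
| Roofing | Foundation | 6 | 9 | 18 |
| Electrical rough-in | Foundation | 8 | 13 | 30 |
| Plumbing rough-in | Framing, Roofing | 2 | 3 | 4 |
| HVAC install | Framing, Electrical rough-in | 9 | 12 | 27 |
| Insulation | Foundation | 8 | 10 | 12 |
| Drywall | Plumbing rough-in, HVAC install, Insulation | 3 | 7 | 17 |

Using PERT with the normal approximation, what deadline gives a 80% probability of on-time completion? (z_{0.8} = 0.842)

te_Foundation = (1 + 4·2 + 9)/6 = 18/6 = 3; σ²_Foundation = ((9−1)/6)² = 1.778
te_Framing = (4 + 4·7 + 10)/6 = 42/6 = 7; σ²_Framing = ((10−4)/6)² = 1.000
te_Roofing = (6 + 4·9 + 18)/6 = 60/6 = 10; σ²_Roofing = ((18−6)/6)² = 4.000
te_Electrical rough-in = (8 + 4·13 + 30)/6 = 90/6 = 15; σ²_Electrical rough-in = ((30−8)/6)² = 13.444
te_Plumbing rough-in = (2 + 4·3 + 4)/6 = 18/6 = 3; σ²_Plumbing rough-in = ((4−2)/6)² = 0.111
te_HVAC install = (9 + 4·12 + 27)/6 = 84/6 = 14; σ²_HVAC install = ((27−9)/6)² = 9.000
te_Insulation = (8 + 4·10 + 12)/6 = 60/6 = 10; σ²_Insulation = ((12−8)/6)² = 0.444
te_Drywall = (3 + 4·7 + 17)/6 = 48/6 = 8; σ²_Drywall = ((17−3)/6)² = 5.444

Forward pass:
ES_Foundation = 0; EF_Foundation = 3
ES_Framing = 0; EF_Framing = 7
ES_Roofing = 3; EF_Roofing = 3+10 = 13
ES_Electrical rough-in = 3; EF_Electrical rough-in = 3+15 = 18
ES_Plumbing rough-in = max(EF_Framing=7, EF_Roofing=13) = 13; EF_Plumbing rough-in = 13+3 = 16
ES_HVAC install = max(EF_Framing=7, EF_Electrical rough-in=18) = 18; EF_HVAC install = 18+14 = 32
ES_Insulation = 3; EF_Insulation = 3+10 = 13
ES_Drywall = max(EF_Plumbing rough-in=16, EF_HVAC install=32, EF_Insulation=13) = 32; EF_Drywall = 32+8 = 40
Expected project duration μ = 40 days. Critical path: Foundation → Electrical rough-in → HVAC install → Drywall.

Variance along critical path = 1.778 + 13.444 + 9.000 + 5.444 = 29.667; σ = 5.447 days.
D = μ + z·σ = 40 + 0.842·5.447 = 44.6 days

44.6 days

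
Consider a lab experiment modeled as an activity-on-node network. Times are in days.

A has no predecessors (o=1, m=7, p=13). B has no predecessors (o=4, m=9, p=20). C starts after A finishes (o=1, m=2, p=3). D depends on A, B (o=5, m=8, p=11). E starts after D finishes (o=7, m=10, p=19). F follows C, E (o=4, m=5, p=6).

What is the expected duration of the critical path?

34 days

te_A = (1 + 4·7 + 13)/6 = 42/6 = 7
te_B = (4 + 4·9 + 20)/6 = 60/6 = 10
te_C = (1 + 4·2 + 3)/6 = 12/6 = 2
te_D = (5 + 4·8 + 11)/6 = 48/6 = 8
te_E = (7 + 4·10 + 19)/6 = 66/6 = 11
te_F = (4 + 4·5 + 6)/6 = 30/6 = 5

Forward pass:
ES_A = 0; EF_A = 7
ES_B = 0; EF_B = 10
ES_C = 7; EF_C = 7+2 = 9
ES_D = max(EF_A=7, EF_B=10) = 10; EF_D = 10+8 = 18
ES_E = 18; EF_E = 18+11 = 29
ES_F = max(EF_C=9, EF_E=29) = 29; EF_F = 29+5 = 34
Expected project duration μ = 34 days. Critical path: B → D → E → F.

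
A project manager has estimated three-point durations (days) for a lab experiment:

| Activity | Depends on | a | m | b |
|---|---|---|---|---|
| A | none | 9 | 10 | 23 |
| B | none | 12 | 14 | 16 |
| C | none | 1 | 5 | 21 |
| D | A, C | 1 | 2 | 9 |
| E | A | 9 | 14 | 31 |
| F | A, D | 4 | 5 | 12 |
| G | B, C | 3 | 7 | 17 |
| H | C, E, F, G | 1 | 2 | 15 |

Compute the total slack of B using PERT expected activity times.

6 days

te_A = (9 + 4·10 + 23)/6 = 72/6 = 12
te_B = (12 + 4·14 + 16)/6 = 84/6 = 14
te_C = (1 + 4·5 + 21)/6 = 42/6 = 7
te_D = (1 + 4·2 + 9)/6 = 18/6 = 3
te_E = (9 + 4·14 + 31)/6 = 96/6 = 16
te_F = (4 + 4·5 + 12)/6 = 36/6 = 6
te_G = (3 + 4·7 + 17)/6 = 48/6 = 8
te_H = (1 + 4·2 + 15)/6 = 24/6 = 4

Forward pass:
ES_A = 0; EF_A = 12
ES_B = 0; EF_B = 14
ES_C = 0; EF_C = 7
ES_D = max(EF_A=12, EF_C=7) = 12; EF_D = 12+3 = 15
ES_E = 12; EF_E = 12+16 = 28
ES_F = max(EF_A=12, EF_D=15) = 15; EF_F = 15+6 = 21
ES_G = max(EF_B=14, EF_C=7) = 14; EF_G = 14+8 = 22
ES_H = max(EF_C=7, EF_E=28, EF_F=21, EF_G=22) = 28; EF_H = 28+4 = 32
Expected project duration μ = 32 days. Critical path: A → E → H.

Backward pass:
LF_H = 32; LS_H = 32−4 = 28
LF_G = LS_H = 28; LS_G = 28−8 = 20
LF_F = LS_H = 28; LS_F = 28−6 = 22
LF_E = LS_H = 28; LS_E = 28−16 = 12
LF_D = LS_F = 22; LS_D = 22−3 = 19
LF_C = min(LS_D=19, LS_G=20, LS_H=28) = 19; LS_C = 19−7 = 12
LF_B = LS_G = 20; LS_B = 20−14 = 6
LF_A = min(LS_D=19, LS_E=12, LS_F=22) = 12; LS_A = 12−12 = 0
Slack_B = LS_B − ES_B = 6 − 0 = 6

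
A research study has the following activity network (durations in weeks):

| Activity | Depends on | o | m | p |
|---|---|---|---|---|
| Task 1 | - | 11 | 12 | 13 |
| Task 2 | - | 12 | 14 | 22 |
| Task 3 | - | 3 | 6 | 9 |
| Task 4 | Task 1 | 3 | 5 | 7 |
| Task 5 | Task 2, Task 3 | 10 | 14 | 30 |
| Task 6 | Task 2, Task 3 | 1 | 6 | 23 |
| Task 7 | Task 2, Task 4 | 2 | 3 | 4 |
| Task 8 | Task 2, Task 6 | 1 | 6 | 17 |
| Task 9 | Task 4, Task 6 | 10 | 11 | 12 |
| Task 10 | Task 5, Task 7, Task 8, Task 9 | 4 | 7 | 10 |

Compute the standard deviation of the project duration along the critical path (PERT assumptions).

4.16 weeks

te_Task 1 = (11 + 4·12 + 13)/6 = 72/6 = 12; σ²_Task 1 = ((13−11)/6)² = 0.111
te_Task 2 = (12 + 4·14 + 22)/6 = 90/6 = 15; σ²_Task 2 = ((22−12)/6)² = 2.778
te_Task 3 = (3 + 4·6 + 9)/6 = 36/6 = 6; σ²_Task 3 = ((9−3)/6)² = 1.000
te_Task 4 = (3 + 4·5 + 7)/6 = 30/6 = 5; σ²_Task 4 = ((7−3)/6)² = 0.444
te_Task 5 = (10 + 4·14 + 30)/6 = 96/6 = 16; σ²_Task 5 = ((30−10)/6)² = 11.111
te_Task 6 = (1 + 4·6 + 23)/6 = 48/6 = 8; σ²_Task 6 = ((23−1)/6)² = 13.444
te_Task 7 = (2 + 4·3 + 4)/6 = 18/6 = 3; σ²_Task 7 = ((4−2)/6)² = 0.111
te_Task 8 = (1 + 4·6 + 17)/6 = 42/6 = 7; σ²_Task 8 = ((17−1)/6)² = 7.111
te_Task 9 = (10 + 4·11 + 12)/6 = 66/6 = 11; σ²_Task 9 = ((12−10)/6)² = 0.111
te_Task 10 = (4 + 4·7 + 10)/6 = 42/6 = 7; σ²_Task 10 = ((10−4)/6)² = 1.000

Forward pass:
ES_Task 1 = 0; EF_Task 1 = 12
ES_Task 2 = 0; EF_Task 2 = 15
ES_Task 3 = 0; EF_Task 3 = 6
ES_Task 4 = 12; EF_Task 4 = 12+5 = 17
ES_Task 5 = max(EF_Task 2=15, EF_Task 3=6) = 15; EF_Task 5 = 15+16 = 31
ES_Task 6 = max(EF_Task 2=15, EF_Task 3=6) = 15; EF_Task 6 = 15+8 = 23
ES_Task 7 = max(EF_Task 2=15, EF_Task 4=17) = 17; EF_Task 7 = 17+3 = 20
ES_Task 8 = max(EF_Task 2=15, EF_Task 6=23) = 23; EF_Task 8 = 23+7 = 30
ES_Task 9 = max(EF_Task 4=17, EF_Task 6=23) = 23; EF_Task 9 = 23+11 = 34
ES_Task 10 = max(EF_Task 5=31, EF_Task 7=20, EF_Task 8=30, EF_Task 9=34) = 34; EF_Task 10 = 34+7 = 41
Expected project duration μ = 41 weeks. Critical path: Task 2 → Task 6 → Task 9 → Task 10.

Variance along critical path = 2.778 + 13.444 + 0.111 + 1.000 = 17.333
σ = √17.333 = 4.163 weeks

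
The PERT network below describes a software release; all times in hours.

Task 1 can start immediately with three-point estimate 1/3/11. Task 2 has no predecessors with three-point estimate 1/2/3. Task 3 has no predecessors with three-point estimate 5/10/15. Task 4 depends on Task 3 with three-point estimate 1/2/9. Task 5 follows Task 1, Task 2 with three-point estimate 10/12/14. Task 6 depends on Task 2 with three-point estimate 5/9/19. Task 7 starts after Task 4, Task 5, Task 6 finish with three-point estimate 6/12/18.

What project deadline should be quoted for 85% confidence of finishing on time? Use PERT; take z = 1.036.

30.8 hours

te_Task 1 = (1 + 4·3 + 11)/6 = 24/6 = 4; σ²_Task 1 = ((11−1)/6)² = 2.778
te_Task 2 = (1 + 4·2 + 3)/6 = 12/6 = 2; σ²_Task 2 = ((3−1)/6)² = 0.111
te_Task 3 = (5 + 4·10 + 15)/6 = 60/6 = 10; σ²_Task 3 = ((15−5)/6)² = 2.778
te_Task 4 = (1 + 4·2 + 9)/6 = 18/6 = 3; σ²_Task 4 = ((9−1)/6)² = 1.778
te_Task 5 = (10 + 4·12 + 14)/6 = 72/6 = 12; σ²_Task 5 = ((14−10)/6)² = 0.444
te_Task 6 = (5 + 4·9 + 19)/6 = 60/6 = 10; σ²_Task 6 = ((19−5)/6)² = 5.444
te_Task 7 = (6 + 4·12 + 18)/6 = 72/6 = 12; σ²_Task 7 = ((18−6)/6)² = 4.000

Forward pass:
ES_Task 1 = 0; EF_Task 1 = 4
ES_Task 2 = 0; EF_Task 2 = 2
ES_Task 3 = 0; EF_Task 3 = 10
ES_Task 4 = 10; EF_Task 4 = 10+3 = 13
ES_Task 5 = max(EF_Task 1=4, EF_Task 2=2) = 4; EF_Task 5 = 4+12 = 16
ES_Task 6 = 2; EF_Task 6 = 2+10 = 12
ES_Task 7 = max(EF_Task 4=13, EF_Task 5=16, EF_Task 6=12) = 16; EF_Task 7 = 16+12 = 28
Expected project duration μ = 28 hours. Critical path: Task 1 → Task 5 → Task 7.

Variance along critical path = 2.778 + 0.444 + 4.000 = 7.222; σ = 2.687 hours.
D = μ + z·σ = 28 + 1.036·2.687 = 30.8 hours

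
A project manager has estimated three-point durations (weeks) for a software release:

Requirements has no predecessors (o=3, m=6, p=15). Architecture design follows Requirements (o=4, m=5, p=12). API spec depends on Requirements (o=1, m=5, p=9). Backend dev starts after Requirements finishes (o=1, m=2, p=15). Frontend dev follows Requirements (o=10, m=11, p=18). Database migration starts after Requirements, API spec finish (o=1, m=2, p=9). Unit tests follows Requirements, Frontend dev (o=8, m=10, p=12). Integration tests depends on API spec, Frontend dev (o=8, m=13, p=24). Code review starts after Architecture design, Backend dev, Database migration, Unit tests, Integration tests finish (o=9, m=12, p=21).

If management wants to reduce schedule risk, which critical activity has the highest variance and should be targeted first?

te_Requirements = (3 + 4·6 + 15)/6 = 42/6 = 7; σ²_Requirements = ((15−3)/6)² = 4.000
te_Architecture design = (4 + 4·5 + 12)/6 = 36/6 = 6; σ²_Architecture design = ((12−4)/6)² = 1.778
te_API spec = (1 + 4·5 + 9)/6 = 30/6 = 5; σ²_API spec = ((9−1)/6)² = 1.778
te_Backend dev = (1 + 4·2 + 15)/6 = 24/6 = 4; σ²_Backend dev = ((15−1)/6)² = 5.444
te_Frontend dev = (10 + 4·11 + 18)/6 = 72/6 = 12; σ²_Frontend dev = ((18−10)/6)² = 1.778
te_Database migration = (1 + 4·2 + 9)/6 = 18/6 = 3; σ²_Database migration = ((9−1)/6)² = 1.778
te_Unit tests = (8 + 4·10 + 12)/6 = 60/6 = 10; σ²_Unit tests = ((12−8)/6)² = 0.444
te_Integration tests = (8 + 4·13 + 24)/6 = 84/6 = 14; σ²_Integration tests = ((24−8)/6)² = 7.111
te_Code review = (9 + 4·12 + 21)/6 = 78/6 = 13; σ²_Code review = ((21−9)/6)² = 4.000

Forward pass:
ES_Requirements = 0; EF_Requirements = 7
ES_Architecture design = 7; EF_Architecture design = 7+6 = 13
ES_API spec = 7; EF_API spec = 7+5 = 12
ES_Backend dev = 7; EF_Backend dev = 7+4 = 11
ES_Frontend dev = 7; EF_Frontend dev = 7+12 = 19
ES_Database migration = max(EF_Requirements=7, EF_API spec=12) = 12; EF_Database migration = 12+3 = 15
ES_Unit tests = max(EF_Requirements=7, EF_Frontend dev=19) = 19; EF_Unit tests = 19+10 = 29
ES_Integration tests = max(EF_API spec=12, EF_Frontend dev=19) = 19; EF_Integration tests = 19+14 = 33
ES_Code review = max(EF_Architecture design=13, EF_Backend dev=11, EF_Database migration=15, EF_Unit tests=29, EF_Integration tests=33) = 33; EF_Code review = 33+13 = 46
Expected project duration μ = 46 weeks. Critical path: Requirements → Frontend dev → Integration tests → Code review.

Variances on critical path: σ²_Requirements=4.000, σ²_Frontend dev=1.778, σ²_Integration tests=7.111, σ²_Code review=4.000.
Largest is σ²_Integration tests = 7.111.

Integration tests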